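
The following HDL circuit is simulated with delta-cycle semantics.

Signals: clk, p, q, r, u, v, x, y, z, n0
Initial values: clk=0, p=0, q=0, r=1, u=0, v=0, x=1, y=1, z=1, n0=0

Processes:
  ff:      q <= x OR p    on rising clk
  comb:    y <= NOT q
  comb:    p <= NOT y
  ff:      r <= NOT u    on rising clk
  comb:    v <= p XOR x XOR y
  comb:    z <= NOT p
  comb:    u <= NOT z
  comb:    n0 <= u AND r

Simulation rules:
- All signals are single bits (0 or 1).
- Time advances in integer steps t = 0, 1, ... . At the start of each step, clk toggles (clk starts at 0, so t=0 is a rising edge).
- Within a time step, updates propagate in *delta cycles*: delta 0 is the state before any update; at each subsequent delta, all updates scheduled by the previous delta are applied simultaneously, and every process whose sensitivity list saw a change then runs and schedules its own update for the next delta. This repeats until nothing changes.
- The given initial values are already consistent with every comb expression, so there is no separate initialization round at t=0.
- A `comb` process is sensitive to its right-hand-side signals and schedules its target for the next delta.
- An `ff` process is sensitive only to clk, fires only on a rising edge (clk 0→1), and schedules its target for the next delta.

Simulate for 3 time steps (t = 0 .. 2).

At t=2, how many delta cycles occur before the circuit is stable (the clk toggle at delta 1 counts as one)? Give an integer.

t0.Δ0 clk=0 u=0 y=1 n0=0 r=1 q=0 p=0 x=1 z=1 v=0
t0.Δ1 clk=1 u=0 y=1 n0=0 r=1 q=0 p=0 x=1 z=1 v=0
t0.Δ2 clk=1 u=0 y=1 n0=0 r=1 q=1 p=0 x=1 z=1 v=0
t0.Δ3 clk=1 u=0 y=0 n0=0 r=1 q=1 p=0 x=1 z=1 v=0
t0.Δ4 clk=1 u=0 y=0 n0=0 r=1 q=1 p=1 x=1 z=1 v=1
t0.Δ5 clk=1 u=0 y=0 n0=0 r=1 q=1 p=1 x=1 z=0 v=0
t0.Δ6 clk=1 u=1 y=0 n0=0 r=1 q=1 p=1 x=1 z=0 v=0
t0.Δ7 clk=1 u=1 y=0 n0=1 r=1 q=1 p=1 x=1 z=0 v=0
t1.Δ0 clk=1 u=1 y=0 n0=1 r=1 q=1 p=1 x=1 z=0 v=0
t1.Δ1 clk=0 u=1 y=0 n0=1 r=1 q=1 p=1 x=1 z=0 v=0
t2.Δ0 clk=0 u=1 y=0 n0=1 r=1 q=1 p=1 x=1 z=0 v=0
t2.Δ1 clk=1 u=1 y=0 n0=1 r=1 q=1 p=1 x=1 z=0 v=0
t2.Δ2 clk=1 u=1 y=0 n0=1 r=0 q=1 p=1 x=1 z=0 v=0
t2.Δ3 clk=1 u=1 y=0 n0=0 r=0 q=1 p=1 x=1 z=0 v=0

3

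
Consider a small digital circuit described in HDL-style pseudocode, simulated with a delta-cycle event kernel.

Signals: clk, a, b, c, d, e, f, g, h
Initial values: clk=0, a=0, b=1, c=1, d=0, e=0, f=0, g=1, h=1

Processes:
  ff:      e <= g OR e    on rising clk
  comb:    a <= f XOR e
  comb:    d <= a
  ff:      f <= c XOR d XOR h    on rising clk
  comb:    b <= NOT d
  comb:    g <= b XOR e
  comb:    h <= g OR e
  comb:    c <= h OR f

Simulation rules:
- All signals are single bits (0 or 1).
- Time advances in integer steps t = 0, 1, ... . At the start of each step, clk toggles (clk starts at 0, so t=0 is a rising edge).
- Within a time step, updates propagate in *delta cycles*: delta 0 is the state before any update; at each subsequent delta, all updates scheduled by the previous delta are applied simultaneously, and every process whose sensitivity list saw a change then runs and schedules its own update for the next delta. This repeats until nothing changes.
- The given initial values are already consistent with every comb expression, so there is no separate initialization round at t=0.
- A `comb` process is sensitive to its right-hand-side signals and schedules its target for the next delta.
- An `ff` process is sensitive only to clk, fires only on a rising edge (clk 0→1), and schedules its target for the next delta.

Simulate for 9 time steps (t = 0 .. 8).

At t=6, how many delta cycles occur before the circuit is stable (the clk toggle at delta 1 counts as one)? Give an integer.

6

[bits: b,e,h,g,d,f,clk,c,a]
t=0: Δ0=101100010 Δ1=101100110 Δ2=111100110 Δ3=111000111 Δ4=111010111 Δ5=011010111 Δ6=011110111 | 6Δ
t=1: Δ0=011110111 Δ1=011110011 | 1Δ
t=2: Δ0=011110011 Δ1=011110111 Δ2=011111111 Δ3=011111110 Δ4=011101110 Δ5=111101110 Δ6=111001110 | 6Δ
t=3: Δ0=111001110 Δ1=111001010 | 1Δ
t=4: Δ0=111001010 Δ1=111001110 Δ2=111000110 Δ3=111000111 Δ4=111010111 Δ5=011010111 Δ6=011110111 | 6Δ
t=5: Δ0=011110111 Δ1=011110011 | 1Δ
t=6: Δ0=011110011 Δ1=011110111 Δ2=011111111 Δ3=011111110 Δ4=011101110 Δ5=111101110 Δ6=111001110 | 6Δ
t=7: Δ0=111001110 Δ1=111001010 | 1Δ
t=8: Δ0=111001010 Δ1=111001110 Δ2=111000110 Δ3=111000111 Δ4=111010111 Δ5=011010111 Δ6=011110111 | 6Δ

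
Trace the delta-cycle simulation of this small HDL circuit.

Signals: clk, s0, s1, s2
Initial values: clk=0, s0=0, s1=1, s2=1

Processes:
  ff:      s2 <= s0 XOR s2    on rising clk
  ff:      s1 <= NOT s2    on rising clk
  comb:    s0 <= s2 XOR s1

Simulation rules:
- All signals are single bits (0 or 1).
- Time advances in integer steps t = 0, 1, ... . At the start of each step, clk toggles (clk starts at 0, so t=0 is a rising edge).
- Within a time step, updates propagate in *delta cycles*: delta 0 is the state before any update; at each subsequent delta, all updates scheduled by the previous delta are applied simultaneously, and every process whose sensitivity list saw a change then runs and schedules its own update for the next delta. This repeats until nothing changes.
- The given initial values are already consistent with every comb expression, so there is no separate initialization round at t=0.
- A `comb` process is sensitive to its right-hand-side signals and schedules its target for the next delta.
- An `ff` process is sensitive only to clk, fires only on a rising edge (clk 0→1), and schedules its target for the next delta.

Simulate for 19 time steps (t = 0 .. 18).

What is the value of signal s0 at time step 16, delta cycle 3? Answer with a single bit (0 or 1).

t0.Δ0 s0=0 s2=1 clk=0 s1=1
t0.Δ1 s0=0 s2=1 clk=1 s1=1
t0.Δ2 s0=0 s2=1 clk=1 s1=0
t0.Δ3 s0=1 s2=1 clk=1 s1=0
t1.Δ0 s0=1 s2=1 clk=1 s1=0
t1.Δ1 s0=1 s2=1 clk=0 s1=0
t2.Δ0 s0=1 s2=1 clk=0 s1=0
t2.Δ1 s0=1 s2=1 clk=1 s1=0
t2.Δ2 s0=1 s2=0 clk=1 s1=0
t2.Δ3 s0=0 s2=0 clk=1 s1=0
t3.Δ0 s0=0 s2=0 clk=1 s1=0
t3.Δ1 s0=0 s2=0 clk=0 s1=0
t4.Δ0 s0=0 s2=0 clk=0 s1=0
t4.Δ1 s0=0 s2=0 clk=1 s1=0
t4.Δ2 s0=0 s2=0 clk=1 s1=1
t4.Δ3 s0=1 s2=0 clk=1 s1=1
t5.Δ0 s0=1 s2=0 clk=1 s1=1
t5.Δ1 s0=1 s2=0 clk=0 s1=1
t6.Δ0 s0=1 s2=0 clk=0 s1=1
t6.Δ1 s0=1 s2=0 clk=1 s1=1
t6.Δ2 s0=1 s2=1 clk=1 s1=1
t6.Δ3 s0=0 s2=1 clk=1 s1=1
t7.Δ0 s0=0 s2=1 clk=1 s1=1
t7.Δ1 s0=0 s2=1 clk=0 s1=1
t8.Δ0 s0=0 s2=1 clk=0 s1=1
t8.Δ1 s0=0 s2=1 clk=1 s1=1
t8.Δ2 s0=0 s2=1 clk=1 s1=0
t8.Δ3 s0=1 s2=1 clk=1 s1=0
t9.Δ0 s0=1 s2=1 clk=1 s1=0
t9.Δ1 s0=1 s2=1 clk=0 s1=0
t10.Δ0 s0=1 s2=1 clk=0 s1=0
t10.Δ1 s0=1 s2=1 clk=1 s1=0
t10.Δ2 s0=1 s2=0 clk=1 s1=0
t10.Δ3 s0=0 s2=0 clk=1 s1=0
t11.Δ0 s0=0 s2=0 clk=1 s1=0
t11.Δ1 s0=0 s2=0 clk=0 s1=0
t12.Δ0 s0=0 s2=0 clk=0 s1=0
t12.Δ1 s0=0 s2=0 clk=1 s1=0
t12.Δ2 s0=0 s2=0 clk=1 s1=1
t12.Δ3 s0=1 s2=0 clk=1 s1=1
t13.Δ0 s0=1 s2=0 clk=1 s1=1
t13.Δ1 s0=1 s2=0 clk=0 s1=1
t14.Δ0 s0=1 s2=0 clk=0 s1=1
t14.Δ1 s0=1 s2=0 clk=1 s1=1
t14.Δ2 s0=1 s2=1 clk=1 s1=1
t14.Δ3 s0=0 s2=1 clk=1 s1=1
t15.Δ0 s0=0 s2=1 clk=1 s1=1
t15.Δ1 s0=0 s2=1 clk=0 s1=1
t16.Δ0 s0=0 s2=1 clk=0 s1=1
t16.Δ1 s0=0 s2=1 clk=1 s1=1
t16.Δ2 s0=0 s2=1 clk=1 s1=0
t16.Δ3 s0=1 s2=1 clk=1 s1=0
t17.Δ0 s0=1 s2=1 clk=1 s1=0
t17.Δ1 s0=1 s2=1 clk=0 s1=0
t18.Δ0 s0=1 s2=1 clk=0 s1=0
t18.Δ1 s0=1 s2=1 clk=1 s1=0
t18.Δ2 s0=1 s2=0 clk=1 s1=0
t18.Δ3 s0=0 s2=0 clk=1 s1=0

1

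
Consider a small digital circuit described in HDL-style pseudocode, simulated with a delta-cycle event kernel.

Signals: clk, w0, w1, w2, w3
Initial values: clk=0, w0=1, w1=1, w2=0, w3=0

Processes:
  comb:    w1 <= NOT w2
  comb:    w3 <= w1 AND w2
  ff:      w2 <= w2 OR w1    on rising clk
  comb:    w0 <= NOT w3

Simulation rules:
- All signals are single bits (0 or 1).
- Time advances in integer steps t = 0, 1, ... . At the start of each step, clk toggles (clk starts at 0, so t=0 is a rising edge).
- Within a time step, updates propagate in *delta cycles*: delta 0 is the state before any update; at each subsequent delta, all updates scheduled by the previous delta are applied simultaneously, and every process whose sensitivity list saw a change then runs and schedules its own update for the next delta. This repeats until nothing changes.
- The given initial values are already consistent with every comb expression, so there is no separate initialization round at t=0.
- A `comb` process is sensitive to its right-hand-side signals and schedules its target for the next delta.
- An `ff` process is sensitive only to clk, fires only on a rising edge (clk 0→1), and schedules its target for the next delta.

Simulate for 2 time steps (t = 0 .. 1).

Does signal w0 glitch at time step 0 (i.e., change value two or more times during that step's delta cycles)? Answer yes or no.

yes

t0.Δ0 w2=0 w1=1 w3=0 w0=1 clk=0
t0.Δ1 w2=0 w1=1 w3=0 w0=1 clk=1
t0.Δ2 w2=1 w1=1 w3=0 w0=1 clk=1
t0.Δ3 w2=1 w1=0 w3=1 w0=1 clk=1
t0.Δ4 w2=1 w1=0 w3=0 w0=0 clk=1
t0.Δ5 w2=1 w1=0 w3=0 w0=1 clk=1
t1.Δ0 w2=1 w1=0 w3=0 w0=1 clk=1
t1.Δ1 w2=1 w1=0 w3=0 w0=1 clk=0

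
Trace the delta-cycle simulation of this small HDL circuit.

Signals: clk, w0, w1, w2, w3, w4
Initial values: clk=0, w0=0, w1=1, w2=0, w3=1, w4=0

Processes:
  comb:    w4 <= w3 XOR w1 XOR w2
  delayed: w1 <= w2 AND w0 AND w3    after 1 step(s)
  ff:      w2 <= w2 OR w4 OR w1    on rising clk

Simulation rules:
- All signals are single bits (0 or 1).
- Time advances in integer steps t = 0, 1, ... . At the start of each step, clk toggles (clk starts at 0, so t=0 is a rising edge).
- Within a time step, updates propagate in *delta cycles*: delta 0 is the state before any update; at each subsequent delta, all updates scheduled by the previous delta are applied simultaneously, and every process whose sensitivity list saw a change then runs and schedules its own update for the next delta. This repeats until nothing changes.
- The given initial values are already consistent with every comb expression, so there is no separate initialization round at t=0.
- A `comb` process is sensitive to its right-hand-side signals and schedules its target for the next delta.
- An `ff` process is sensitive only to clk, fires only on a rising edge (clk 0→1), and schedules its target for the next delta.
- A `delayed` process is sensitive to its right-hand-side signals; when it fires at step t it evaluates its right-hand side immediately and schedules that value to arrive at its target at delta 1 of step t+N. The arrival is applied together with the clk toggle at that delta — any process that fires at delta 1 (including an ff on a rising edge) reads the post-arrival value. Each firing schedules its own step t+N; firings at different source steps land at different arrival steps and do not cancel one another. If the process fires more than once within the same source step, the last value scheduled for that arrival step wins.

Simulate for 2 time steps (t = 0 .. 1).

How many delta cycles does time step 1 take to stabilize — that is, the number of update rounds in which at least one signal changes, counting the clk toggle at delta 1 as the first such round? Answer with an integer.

[bits: w4,w3,clk,w0,w1,w2]
t=0: Δ0=010010 Δ1=011010 Δ2=011011 Δ3=111011 | 3Δ
t=1: Δ0=111011 Δ1=110001 Δ2=010001 | 2Δ

2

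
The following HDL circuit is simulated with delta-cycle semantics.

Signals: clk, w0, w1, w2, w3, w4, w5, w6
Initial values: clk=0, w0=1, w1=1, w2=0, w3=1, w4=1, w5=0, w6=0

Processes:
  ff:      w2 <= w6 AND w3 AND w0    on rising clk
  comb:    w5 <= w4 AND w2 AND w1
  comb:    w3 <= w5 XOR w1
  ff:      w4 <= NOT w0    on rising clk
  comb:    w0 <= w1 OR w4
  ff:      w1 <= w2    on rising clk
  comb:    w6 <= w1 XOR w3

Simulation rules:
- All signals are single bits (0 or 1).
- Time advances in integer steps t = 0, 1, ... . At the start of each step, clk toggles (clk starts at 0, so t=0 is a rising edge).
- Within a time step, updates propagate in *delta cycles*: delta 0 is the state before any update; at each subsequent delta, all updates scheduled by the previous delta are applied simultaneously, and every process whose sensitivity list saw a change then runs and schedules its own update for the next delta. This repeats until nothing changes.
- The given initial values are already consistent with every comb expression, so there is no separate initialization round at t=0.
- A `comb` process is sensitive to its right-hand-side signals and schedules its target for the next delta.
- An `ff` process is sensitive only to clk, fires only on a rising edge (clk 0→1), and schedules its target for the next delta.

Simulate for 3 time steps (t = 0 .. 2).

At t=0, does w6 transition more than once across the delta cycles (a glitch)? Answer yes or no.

yes

t=0 Δ0: w4=1 w6=0 w5=0 clk=0 w0=1 w3=1 w1=1 w2=0
  Δ1: clk:0→1
  Δ2: w4:1→0, w1:1→0
  Δ3: w6:0→1, w0:1→0, w3:1→0
  Δ4: w6:1→0
  (4Δ to stable)
t=1 Δ0: w4=0 w6=0 w5=0 clk=1 w0=0 w3=0 w1=0 w2=0
  Δ1: clk:1→0
  (1Δ to stable)
t=2 Δ0: w4=0 w6=0 w5=0 clk=0 w0=0 w3=0 w1=0 w2=0
  Δ1: clk:0→1
  Δ2: w4:0→1
  Δ3: w0:0→1
  (3Δ to stable)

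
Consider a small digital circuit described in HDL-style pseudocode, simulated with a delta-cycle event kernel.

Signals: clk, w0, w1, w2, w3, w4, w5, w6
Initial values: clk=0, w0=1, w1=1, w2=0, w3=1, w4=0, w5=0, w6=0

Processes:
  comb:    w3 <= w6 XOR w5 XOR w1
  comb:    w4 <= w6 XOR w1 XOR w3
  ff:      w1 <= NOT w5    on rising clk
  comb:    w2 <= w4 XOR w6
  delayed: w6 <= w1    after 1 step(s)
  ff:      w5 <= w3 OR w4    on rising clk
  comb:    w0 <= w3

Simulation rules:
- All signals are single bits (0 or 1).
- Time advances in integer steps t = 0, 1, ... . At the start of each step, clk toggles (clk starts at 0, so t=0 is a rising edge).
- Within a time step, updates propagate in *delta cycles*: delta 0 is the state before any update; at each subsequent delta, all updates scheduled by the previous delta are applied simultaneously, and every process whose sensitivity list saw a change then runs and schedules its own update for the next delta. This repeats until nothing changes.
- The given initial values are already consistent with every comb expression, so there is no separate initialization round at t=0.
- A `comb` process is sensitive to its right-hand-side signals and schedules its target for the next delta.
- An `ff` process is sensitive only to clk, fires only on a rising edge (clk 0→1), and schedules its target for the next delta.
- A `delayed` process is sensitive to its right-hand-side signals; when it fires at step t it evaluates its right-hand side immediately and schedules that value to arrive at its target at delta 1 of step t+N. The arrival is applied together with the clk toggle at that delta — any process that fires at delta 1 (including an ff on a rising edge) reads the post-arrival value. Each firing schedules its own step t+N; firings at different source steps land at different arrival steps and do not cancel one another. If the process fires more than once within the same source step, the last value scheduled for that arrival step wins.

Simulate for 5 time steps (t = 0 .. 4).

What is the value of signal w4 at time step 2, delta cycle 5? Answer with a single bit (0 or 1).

1

[bits: w5,clk,w2,w1,w6,w4,w0,w3]
t=0: Δ0=00010011 Δ1=01010011 Δ2=11010011 Δ3=11010010 Δ4=11010100 Δ5=11110100 | 5Δ
t=1: Δ0=11110100 Δ1=10110100 | 1Δ
t=2: Δ0=10110100 Δ1=11110100 Δ2=11100100 Δ3=11100001 Δ4=11000111 Δ5=11100111 | 5Δ
t=3: Δ0=11100111 Δ1=10100111 | 1Δ
t=4: Δ0=10100111 Δ1=11100111 | 1Δ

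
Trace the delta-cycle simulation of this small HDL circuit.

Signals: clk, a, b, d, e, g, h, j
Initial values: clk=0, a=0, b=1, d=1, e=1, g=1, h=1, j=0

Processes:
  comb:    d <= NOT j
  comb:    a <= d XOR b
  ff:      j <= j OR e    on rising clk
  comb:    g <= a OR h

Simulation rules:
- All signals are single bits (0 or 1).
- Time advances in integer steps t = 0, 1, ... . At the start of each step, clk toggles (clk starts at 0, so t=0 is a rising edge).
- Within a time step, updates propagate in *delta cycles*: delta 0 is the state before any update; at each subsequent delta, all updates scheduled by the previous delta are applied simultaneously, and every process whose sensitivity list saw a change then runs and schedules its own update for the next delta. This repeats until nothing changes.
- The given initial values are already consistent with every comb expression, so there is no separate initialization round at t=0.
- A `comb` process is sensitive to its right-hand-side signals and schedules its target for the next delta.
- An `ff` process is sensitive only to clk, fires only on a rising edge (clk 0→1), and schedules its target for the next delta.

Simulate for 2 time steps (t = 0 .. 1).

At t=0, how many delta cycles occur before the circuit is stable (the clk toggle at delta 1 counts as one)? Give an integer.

t0.Δ0 b=1 g=1 a=0 j=0 h=1 d=1 e=1 clk=0
t0.Δ1 b=1 g=1 a=0 j=0 h=1 d=1 e=1 clk=1
t0.Δ2 b=1 g=1 a=0 j=1 h=1 d=1 e=1 clk=1
t0.Δ3 b=1 g=1 a=0 j=1 h=1 d=0 e=1 clk=1
t0.Δ4 b=1 g=1 a=1 j=1 h=1 d=0 e=1 clk=1
t1.Δ0 b=1 g=1 a=1 j=1 h=1 d=0 e=1 clk=1
t1.Δ1 b=1 g=1 a=1 j=1 h=1 d=0 e=1 clk=0

4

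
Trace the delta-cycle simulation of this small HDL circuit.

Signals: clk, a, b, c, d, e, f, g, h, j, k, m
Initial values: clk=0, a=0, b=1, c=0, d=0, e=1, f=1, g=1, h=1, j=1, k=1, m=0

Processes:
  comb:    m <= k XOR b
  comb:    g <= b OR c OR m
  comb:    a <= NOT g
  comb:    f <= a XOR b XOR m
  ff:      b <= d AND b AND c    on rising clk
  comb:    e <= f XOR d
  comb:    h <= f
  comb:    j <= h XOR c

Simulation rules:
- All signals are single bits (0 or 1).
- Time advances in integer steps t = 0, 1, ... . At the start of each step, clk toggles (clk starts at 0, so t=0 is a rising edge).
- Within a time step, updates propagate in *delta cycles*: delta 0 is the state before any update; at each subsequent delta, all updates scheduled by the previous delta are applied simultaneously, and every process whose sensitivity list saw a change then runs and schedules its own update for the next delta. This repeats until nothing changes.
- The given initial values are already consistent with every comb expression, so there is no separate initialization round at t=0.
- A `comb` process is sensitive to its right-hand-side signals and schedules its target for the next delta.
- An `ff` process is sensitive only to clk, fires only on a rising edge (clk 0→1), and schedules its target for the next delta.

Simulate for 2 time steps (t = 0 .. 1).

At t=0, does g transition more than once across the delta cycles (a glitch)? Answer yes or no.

[bits: e,a,c,b,d,j,k,m,f,g,h,clk]
t=0: Δ0=100101101110 Δ1=100101101111 Δ2=100001101111 Δ3=100001110011 Δ4=010001111101 Δ5=100000110111 Δ6=000001111101 Δ7=100000111111 Δ8=100001111111 | 8Δ
t=1: Δ0=100001111111 Δ1=100001111110 | 1Δ

yes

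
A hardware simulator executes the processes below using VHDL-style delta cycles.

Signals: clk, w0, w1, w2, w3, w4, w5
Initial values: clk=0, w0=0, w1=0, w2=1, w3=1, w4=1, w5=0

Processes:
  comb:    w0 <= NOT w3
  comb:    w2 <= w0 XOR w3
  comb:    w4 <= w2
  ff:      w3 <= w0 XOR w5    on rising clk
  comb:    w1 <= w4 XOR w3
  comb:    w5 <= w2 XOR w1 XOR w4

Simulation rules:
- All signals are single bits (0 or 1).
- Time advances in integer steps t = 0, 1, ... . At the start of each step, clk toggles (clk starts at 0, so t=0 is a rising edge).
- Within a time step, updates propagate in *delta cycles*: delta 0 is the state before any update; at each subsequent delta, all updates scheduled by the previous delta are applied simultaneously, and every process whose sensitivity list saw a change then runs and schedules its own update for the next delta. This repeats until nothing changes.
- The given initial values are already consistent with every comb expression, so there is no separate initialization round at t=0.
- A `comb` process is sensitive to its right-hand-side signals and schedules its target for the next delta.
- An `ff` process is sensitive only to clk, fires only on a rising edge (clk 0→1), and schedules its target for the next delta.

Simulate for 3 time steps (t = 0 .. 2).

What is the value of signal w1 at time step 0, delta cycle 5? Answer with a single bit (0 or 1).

0

t=0 Δ0: w1=0 w3=1 clk=0 w4=1 w5=0 w0=0 w2=1
  Δ1: clk:0→1
  Δ2: w3:1→0
  Δ3: w1:0→1, w0:0→1, w2:1→0
  Δ4: w4:1→0, w2:0→1
  Δ5: w1:1→0, w4:0→1
  Δ6: w1:0→1
  Δ7: w5:0→1
  (7Δ to stable)
t=1 Δ0: w1=1 w3=0 clk=1 w4=1 w5=1 w0=1 w2=1
  Δ1: clk:1→0
  (1Δ to stable)
t=2 Δ0: w1=1 w3=0 clk=0 w4=1 w5=1 w0=1 w2=1
  Δ1: clk:0→1
  (1Δ to stable)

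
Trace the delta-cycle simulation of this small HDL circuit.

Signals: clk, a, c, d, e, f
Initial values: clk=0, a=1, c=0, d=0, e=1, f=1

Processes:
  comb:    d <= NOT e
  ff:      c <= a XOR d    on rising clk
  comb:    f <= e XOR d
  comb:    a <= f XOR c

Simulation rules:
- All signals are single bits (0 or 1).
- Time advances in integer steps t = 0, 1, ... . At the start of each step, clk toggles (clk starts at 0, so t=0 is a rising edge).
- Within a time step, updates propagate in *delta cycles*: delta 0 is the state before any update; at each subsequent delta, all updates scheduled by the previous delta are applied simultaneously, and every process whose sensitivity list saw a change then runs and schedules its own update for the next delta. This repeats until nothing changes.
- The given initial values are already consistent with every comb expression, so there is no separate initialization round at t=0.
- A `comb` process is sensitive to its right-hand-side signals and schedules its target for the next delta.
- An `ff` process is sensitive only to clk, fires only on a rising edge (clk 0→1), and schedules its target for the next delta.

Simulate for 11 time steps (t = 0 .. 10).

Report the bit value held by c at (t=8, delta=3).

1

t0.Δ0 f=1 clk=0 e=1 a=1 d=0 c=0
t0.Δ1 f=1 clk=1 e=1 a=1 d=0 c=0
t0.Δ2 f=1 clk=1 e=1 a=1 d=0 c=1
t0.Δ3 f=1 clk=1 e=1 a=0 d=0 c=1
t1.Δ0 f=1 clk=1 e=1 a=0 d=0 c=1
t1.Δ1 f=1 clk=0 e=1 a=0 d=0 c=1
t2.Δ0 f=1 clk=0 e=1 a=0 d=0 c=1
t2.Δ1 f=1 clk=1 e=1 a=0 d=0 c=1
t2.Δ2 f=1 clk=1 e=1 a=0 d=0 c=0
t2.Δ3 f=1 clk=1 e=1 a=1 d=0 c=0
t3.Δ0 f=1 clk=1 e=1 a=1 d=0 c=0
t3.Δ1 f=1 clk=0 e=1 a=1 d=0 c=0
t4.Δ0 f=1 clk=0 e=1 a=1 d=0 c=0
t4.Δ1 f=1 clk=1 e=1 a=1 d=0 c=0
t4.Δ2 f=1 clk=1 e=1 a=1 d=0 c=1
t4.Δ3 f=1 clk=1 e=1 a=0 d=0 c=1
t5.Δ0 f=1 clk=1 e=1 a=0 d=0 c=1
t5.Δ1 f=1 clk=0 e=1 a=0 d=0 c=1
t6.Δ0 f=1 clk=0 e=1 a=0 d=0 c=1
t6.Δ1 f=1 clk=1 e=1 a=0 d=0 c=1
t6.Δ2 f=1 clk=1 e=1 a=0 d=0 c=0
t6.Δ3 f=1 clk=1 e=1 a=1 d=0 c=0
t7.Δ0 f=1 clk=1 e=1 a=1 d=0 c=0
t7.Δ1 f=1 clk=0 e=1 a=1 d=0 c=0
t8.Δ0 f=1 clk=0 e=1 a=1 d=0 c=0
t8.Δ1 f=1 clk=1 e=1 a=1 d=0 c=0
t8.Δ2 f=1 clk=1 e=1 a=1 d=0 c=1
t8.Δ3 f=1 clk=1 e=1 a=0 d=0 c=1
t9.Δ0 f=1 clk=1 e=1 a=0 d=0 c=1
t9.Δ1 f=1 clk=0 e=1 a=0 d=0 c=1
t10.Δ0 f=1 clk=0 e=1 a=0 d=0 c=1
t10.Δ1 f=1 clk=1 e=1 a=0 d=0 c=1
t10.Δ2 f=1 clk=1 e=1 a=0 d=0 c=0
t10.Δ3 f=1 clk=1 e=1 a=1 d=0 c=0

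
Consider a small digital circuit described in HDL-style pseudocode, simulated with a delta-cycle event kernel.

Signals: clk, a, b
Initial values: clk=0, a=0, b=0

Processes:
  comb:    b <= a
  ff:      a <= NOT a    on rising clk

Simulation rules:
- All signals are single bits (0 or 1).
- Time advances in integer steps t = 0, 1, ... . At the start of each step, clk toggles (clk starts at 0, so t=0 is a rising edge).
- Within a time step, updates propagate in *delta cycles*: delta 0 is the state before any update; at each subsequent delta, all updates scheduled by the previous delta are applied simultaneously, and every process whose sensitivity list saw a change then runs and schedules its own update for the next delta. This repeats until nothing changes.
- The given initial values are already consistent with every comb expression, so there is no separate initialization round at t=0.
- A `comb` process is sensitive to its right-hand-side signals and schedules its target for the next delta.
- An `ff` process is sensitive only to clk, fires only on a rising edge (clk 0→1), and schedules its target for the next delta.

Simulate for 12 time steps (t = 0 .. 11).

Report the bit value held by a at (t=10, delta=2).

0

t=0 Δ0: a=0 clk=0 b=0
  Δ1: clk:0→1
  Δ2: a:0→1
  Δ3: b:0→1
  (3Δ to stable)
t=1 Δ0: a=1 clk=1 b=1
  Δ1: clk:1→0
  (1Δ to stable)
t=2 Δ0: a=1 clk=0 b=1
  Δ1: clk:0→1
  Δ2: a:1→0
  Δ3: b:1→0
  (3Δ to stable)
t=3 Δ0: a=0 clk=1 b=0
  Δ1: clk:1→0
  (1Δ to stable)
t=4 Δ0: a=0 clk=0 b=0
  Δ1: clk:0→1
  Δ2: a:0→1
  Δ3: b:0→1
  (3Δ to stable)
t=5 Δ0: a=1 clk=1 b=1
  Δ1: clk:1→0
  (1Δ to stable)
t=6 Δ0: a=1 clk=0 b=1
  Δ1: clk:0→1
  Δ2: a:1→0
  Δ3: b:1→0
  (3Δ to stable)
t=7 Δ0: a=0 clk=1 b=0
  Δ1: clk:1→0
  (1Δ to stable)
t=8 Δ0: a=0 clk=0 b=0
  Δ1: clk:0→1
  Δ2: a:0→1
  Δ3: b:0→1
  (3Δ to stable)
t=9 Δ0: a=1 clk=1 b=1
  Δ1: clk:1→0
  (1Δ to stable)
t=10 Δ0: a=1 clk=0 b=1
  Δ1: clk:0→1
  Δ2: a:1→0
  Δ3: b:1→0
  (3Δ to stable)
t=11 Δ0: a=0 clk=1 b=0
  Δ1: clk:1→0
  (1Δ to stable)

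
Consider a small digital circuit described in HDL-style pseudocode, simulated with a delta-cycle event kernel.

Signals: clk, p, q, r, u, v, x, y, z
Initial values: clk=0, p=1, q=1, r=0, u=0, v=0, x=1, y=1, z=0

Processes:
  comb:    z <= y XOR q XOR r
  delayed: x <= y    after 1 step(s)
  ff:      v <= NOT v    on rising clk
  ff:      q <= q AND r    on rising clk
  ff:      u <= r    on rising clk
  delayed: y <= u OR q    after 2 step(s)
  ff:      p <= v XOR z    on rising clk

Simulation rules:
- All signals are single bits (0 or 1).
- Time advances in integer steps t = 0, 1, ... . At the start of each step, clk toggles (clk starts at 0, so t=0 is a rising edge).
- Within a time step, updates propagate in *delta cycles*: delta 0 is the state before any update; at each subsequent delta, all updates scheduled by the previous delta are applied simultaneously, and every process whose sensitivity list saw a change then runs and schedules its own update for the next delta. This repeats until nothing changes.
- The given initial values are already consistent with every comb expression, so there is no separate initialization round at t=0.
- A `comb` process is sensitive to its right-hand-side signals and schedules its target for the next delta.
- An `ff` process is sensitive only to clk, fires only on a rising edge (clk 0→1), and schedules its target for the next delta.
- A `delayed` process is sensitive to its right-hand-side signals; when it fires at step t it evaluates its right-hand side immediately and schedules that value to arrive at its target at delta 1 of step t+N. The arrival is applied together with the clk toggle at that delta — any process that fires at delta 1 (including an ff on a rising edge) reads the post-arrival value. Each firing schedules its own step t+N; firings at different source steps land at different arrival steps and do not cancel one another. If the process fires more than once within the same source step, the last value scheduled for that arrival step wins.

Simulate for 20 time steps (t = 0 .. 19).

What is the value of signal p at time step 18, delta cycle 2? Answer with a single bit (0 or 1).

t=0 Δ0: v=0 y=1 u=0 p=1 clk=0 x=1 z=0 q=1 r=0
  Δ1: clk:0→1
  Δ2: v:0→1, p:1→0, q:1→0
  Δ3: z:0→1
  (3Δ to stable)
t=1 Δ0: v=1 y=1 u=0 p=0 clk=1 x=1 z=1 q=0 r=0
  Δ1: clk:1→0
  (1Δ to stable)
t=2 Δ0: v=1 y=1 u=0 p=0 clk=0 x=1 z=1 q=0 r=0
  Δ1: y:1→0, clk:0→1
  Δ2: v:1→0, z:1→0
  (2Δ to stable)
t=3 Δ0: v=0 y=0 u=0 p=0 clk=1 x=1 z=0 q=0 r=0
  Δ1: clk:1→0, x:1→0
  (1Δ to stable)
t=4 Δ0: v=0 y=0 u=0 p=0 clk=0 x=0 z=0 q=0 r=0
  Δ1: clk:0→1
  Δ2: v:0→1
  (2Δ to stable)
t=5 Δ0: v=1 y=0 u=0 p=0 clk=1 x=0 z=0 q=0 r=0
  Δ1: clk:1→0
  (1Δ to stable)
t=6 Δ0: v=1 y=0 u=0 p=0 clk=0 x=0 z=0 q=0 r=0
  Δ1: clk:0→1
  Δ2: v:1→0, p:0→1
  (2Δ to stable)
t=7 Δ0: v=0 y=0 u=0 p=1 clk=1 x=0 z=0 q=0 r=0
  Δ1: clk:1→0
  (1Δ to stable)
t=8 Δ0: v=0 y=0 u=0 p=1 clk=0 x=0 z=0 q=0 r=0
  Δ1: clk:0→1
  Δ2: v:0→1, p:1→0
  (2Δ to stable)
t=9 Δ0: v=1 y=0 u=0 p=0 clk=1 x=0 z=0 q=0 r=0
  Δ1: clk:1→0
  (1Δ to stable)
t=10 Δ0: v=1 y=0 u=0 p=0 clk=0 x=0 z=0 q=0 r=0
  Δ1: clk:0→1
  Δ2: v:1→0, p:0→1
  (2Δ to stable)
t=11 Δ0: v=0 y=0 u=0 p=1 clk=1 x=0 z=0 q=0 r=0
  Δ1: clk:1→0
  (1Δ to stable)
t=12 Δ0: v=0 y=0 u=0 p=1 clk=0 x=0 z=0 q=0 r=0
  Δ1: clk:0→1
  Δ2: v:0→1, p:1→0
  (2Δ to stable)
t=13 Δ0: v=1 y=0 u=0 p=0 clk=1 x=0 z=0 q=0 r=0
  Δ1: clk:1→0
  (1Δ to stable)
t=14 Δ0: v=1 y=0 u=0 p=0 clk=0 x=0 z=0 q=0 r=0
  Δ1: clk:0→1
  Δ2: v:1→0, p:0→1
  (2Δ to stable)
t=15 Δ0: v=0 y=0 u=0 p=1 clk=1 x=0 z=0 q=0 r=0
  Δ1: clk:1→0
  (1Δ to stable)
t=16 Δ0: v=0 y=0 u=0 p=1 clk=0 x=0 z=0 q=0 r=0
  Δ1: clk:0→1
  Δ2: v:0→1, p:1→0
  (2Δ to stable)
t=17 Δ0: v=1 y=0 u=0 p=0 clk=1 x=0 z=0 q=0 r=0
  Δ1: clk:1→0
  (1Δ to stable)
t=18 Δ0: v=1 y=0 u=0 p=0 clk=0 x=0 z=0 q=0 r=0
  Δ1: clk:0→1
  Δ2: v:1→0, p:0→1
  (2Δ to stable)
t=19 Δ0: v=0 y=0 u=0 p=1 clk=1 x=0 z=0 q=0 r=0
  Δ1: clk:1→0
  (1Δ to stable)

1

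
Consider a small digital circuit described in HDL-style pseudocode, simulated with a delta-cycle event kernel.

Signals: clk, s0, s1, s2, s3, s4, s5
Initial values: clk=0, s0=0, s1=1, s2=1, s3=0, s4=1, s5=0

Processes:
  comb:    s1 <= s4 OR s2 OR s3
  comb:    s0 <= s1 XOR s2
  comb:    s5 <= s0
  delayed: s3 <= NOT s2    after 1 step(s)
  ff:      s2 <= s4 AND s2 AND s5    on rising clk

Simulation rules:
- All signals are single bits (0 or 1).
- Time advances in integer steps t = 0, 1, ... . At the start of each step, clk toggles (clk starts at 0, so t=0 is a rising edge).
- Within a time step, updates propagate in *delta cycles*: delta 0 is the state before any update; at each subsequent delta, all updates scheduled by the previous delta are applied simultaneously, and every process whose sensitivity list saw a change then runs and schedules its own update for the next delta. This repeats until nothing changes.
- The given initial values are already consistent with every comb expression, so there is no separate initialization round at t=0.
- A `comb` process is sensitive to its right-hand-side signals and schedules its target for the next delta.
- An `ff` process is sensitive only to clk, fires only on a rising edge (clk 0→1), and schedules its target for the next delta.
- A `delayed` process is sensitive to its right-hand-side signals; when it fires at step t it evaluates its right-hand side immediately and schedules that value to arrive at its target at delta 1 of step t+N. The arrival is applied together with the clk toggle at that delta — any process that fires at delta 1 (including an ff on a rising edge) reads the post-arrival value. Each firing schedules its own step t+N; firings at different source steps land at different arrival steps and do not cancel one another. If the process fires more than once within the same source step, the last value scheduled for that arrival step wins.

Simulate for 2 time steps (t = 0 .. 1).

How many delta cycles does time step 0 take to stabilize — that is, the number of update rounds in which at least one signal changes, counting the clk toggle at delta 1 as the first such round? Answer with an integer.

4

t=0 Δ0: s5=0 s1=1 clk=0 s4=1 s0=0 s2=1 s3=0
  Δ1: clk:0→1
  Δ2: s2:1→0
  Δ3: s0:0→1
  Δ4: s5:0→1
  (4Δ to stable)
t=1 Δ0: s5=1 s1=1 clk=1 s4=1 s0=1 s2=0 s3=0
  Δ1: clk:1→0, s3:0→1
  (1Δ to stable)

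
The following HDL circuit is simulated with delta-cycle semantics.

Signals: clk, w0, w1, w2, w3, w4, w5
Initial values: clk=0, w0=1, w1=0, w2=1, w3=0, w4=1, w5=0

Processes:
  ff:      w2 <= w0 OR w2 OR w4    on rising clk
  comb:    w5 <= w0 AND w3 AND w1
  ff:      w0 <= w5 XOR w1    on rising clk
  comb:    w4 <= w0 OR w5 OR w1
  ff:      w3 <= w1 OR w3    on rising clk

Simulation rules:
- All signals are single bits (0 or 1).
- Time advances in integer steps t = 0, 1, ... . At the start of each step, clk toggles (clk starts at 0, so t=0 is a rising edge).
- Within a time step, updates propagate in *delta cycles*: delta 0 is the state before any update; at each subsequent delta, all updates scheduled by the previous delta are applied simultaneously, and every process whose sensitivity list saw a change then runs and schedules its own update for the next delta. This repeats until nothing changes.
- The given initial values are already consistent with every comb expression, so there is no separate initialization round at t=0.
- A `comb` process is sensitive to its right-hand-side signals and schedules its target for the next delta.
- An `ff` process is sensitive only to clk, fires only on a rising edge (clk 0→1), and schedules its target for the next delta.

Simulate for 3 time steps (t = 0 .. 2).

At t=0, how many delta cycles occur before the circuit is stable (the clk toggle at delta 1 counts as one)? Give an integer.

3

t0.Δ0 w1=0 w5=0 w0=1 clk=0 w2=1 w4=1 w3=0
t0.Δ1 w1=0 w5=0 w0=1 clk=1 w2=1 w4=1 w3=0
t0.Δ2 w1=0 w5=0 w0=0 clk=1 w2=1 w4=1 w3=0
t0.Δ3 w1=0 w5=0 w0=0 clk=1 w2=1 w4=0 w3=0
t1.Δ0 w1=0 w5=0 w0=0 clk=1 w2=1 w4=0 w3=0
t1.Δ1 w1=0 w5=0 w0=0 clk=0 w2=1 w4=0 w3=0
t2.Δ0 w1=0 w5=0 w0=0 clk=0 w2=1 w4=0 w3=0
t2.Δ1 w1=0 w5=0 w0=0 clk=1 w2=1 w4=0 w3=0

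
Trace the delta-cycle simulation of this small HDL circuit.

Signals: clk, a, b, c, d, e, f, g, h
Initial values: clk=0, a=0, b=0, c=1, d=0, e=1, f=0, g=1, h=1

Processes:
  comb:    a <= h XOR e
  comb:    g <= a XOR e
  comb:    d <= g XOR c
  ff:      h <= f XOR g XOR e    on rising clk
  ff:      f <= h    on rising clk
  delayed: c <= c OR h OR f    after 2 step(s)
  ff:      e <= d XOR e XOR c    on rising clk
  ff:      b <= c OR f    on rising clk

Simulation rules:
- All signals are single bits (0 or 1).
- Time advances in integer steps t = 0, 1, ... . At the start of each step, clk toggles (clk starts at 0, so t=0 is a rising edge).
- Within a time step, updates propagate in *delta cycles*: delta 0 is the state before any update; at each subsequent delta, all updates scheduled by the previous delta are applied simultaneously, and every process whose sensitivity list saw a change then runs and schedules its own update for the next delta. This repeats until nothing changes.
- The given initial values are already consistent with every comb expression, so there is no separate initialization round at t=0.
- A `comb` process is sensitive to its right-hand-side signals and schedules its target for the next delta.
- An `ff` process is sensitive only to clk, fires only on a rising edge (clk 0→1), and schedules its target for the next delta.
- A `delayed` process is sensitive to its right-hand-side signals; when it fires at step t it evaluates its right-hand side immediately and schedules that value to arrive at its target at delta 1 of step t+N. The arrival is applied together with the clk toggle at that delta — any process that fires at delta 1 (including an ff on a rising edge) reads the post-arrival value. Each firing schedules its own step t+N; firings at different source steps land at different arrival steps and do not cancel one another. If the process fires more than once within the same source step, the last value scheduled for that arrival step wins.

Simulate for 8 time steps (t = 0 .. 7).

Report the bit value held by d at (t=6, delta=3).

t0.Δ0 c=1 a=0 h=1 b=0 clk=0 e=1 d=0 g=1 f=0
t0.Δ1 c=1 a=0 h=1 b=0 clk=1 e=1 d=0 g=1 f=0
t0.Δ2 c=1 a=0 h=0 b=1 clk=1 e=0 d=0 g=1 f=1
t0.Δ3 c=1 a=0 h=0 b=1 clk=1 e=0 d=0 g=0 f=1
t0.Δ4 c=1 a=0 h=0 b=1 clk=1 e=0 d=1 g=0 f=1
t1.Δ0 c=1 a=0 h=0 b=1 clk=1 e=0 d=1 g=0 f=1
t1.Δ1 c=1 a=0 h=0 b=1 clk=0 e=0 d=1 g=0 f=1
t2.Δ0 c=1 a=0 h=0 b=1 clk=0 e=0 d=1 g=0 f=1
t2.Δ1 c=1 a=0 h=0 b=1 clk=1 e=0 d=1 g=0 f=1
t2.Δ2 c=1 a=0 h=1 b=1 clk=1 e=0 d=1 g=0 f=0
t2.Δ3 c=1 a=1 h=1 b=1 clk=1 e=0 d=1 g=0 f=0
t2.Δ4 c=1 a=1 h=1 b=1 clk=1 e=0 d=1 g=1 f=0
t2.Δ5 c=1 a=1 h=1 b=1 clk=1 e=0 d=0 g=1 f=0
t3.Δ0 c=1 a=1 h=1 b=1 clk=1 e=0 d=0 g=1 f=0
t3.Δ1 c=1 a=1 h=1 b=1 clk=0 e=0 d=0 g=1 f=0
t4.Δ0 c=1 a=1 h=1 b=1 clk=0 e=0 d=0 g=1 f=0
t4.Δ1 c=1 a=1 h=1 b=1 clk=1 e=0 d=0 g=1 f=0
t4.Δ2 c=1 a=1 h=1 b=1 clk=1 e=1 d=0 g=1 f=1
t4.Δ3 c=1 a=0 h=1 b=1 clk=1 e=1 d=0 g=0 f=1
t4.Δ4 c=1 a=0 h=1 b=1 clk=1 e=1 d=1 g=1 f=1
t4.Δ5 c=1 a=0 h=1 b=1 clk=1 e=1 d=0 g=1 f=1
t5.Δ0 c=1 a=0 h=1 b=1 clk=1 e=1 d=0 g=1 f=1
t5.Δ1 c=1 a=0 h=1 b=1 clk=0 e=1 d=0 g=1 f=1
t6.Δ0 c=1 a=0 h=1 b=1 clk=0 e=1 d=0 g=1 f=1
t6.Δ1 c=1 a=0 h=1 b=1 clk=1 e=1 d=0 g=1 f=1
t6.Δ2 c=1 a=0 h=1 b=1 clk=1 e=0 d=0 g=1 f=1
t6.Δ3 c=1 a=1 h=1 b=1 clk=1 e=0 d=0 g=0 f=1
t6.Δ4 c=1 a=1 h=1 b=1 clk=1 e=0 d=1 g=1 f=1
t6.Δ5 c=1 a=1 h=1 b=1 clk=1 e=0 d=0 g=1 f=1
t7.Δ0 c=1 a=1 h=1 b=1 clk=1 e=0 d=0 g=1 f=1
t7.Δ1 c=1 a=1 h=1 b=1 clk=0 e=0 d=0 g=1 f=1

0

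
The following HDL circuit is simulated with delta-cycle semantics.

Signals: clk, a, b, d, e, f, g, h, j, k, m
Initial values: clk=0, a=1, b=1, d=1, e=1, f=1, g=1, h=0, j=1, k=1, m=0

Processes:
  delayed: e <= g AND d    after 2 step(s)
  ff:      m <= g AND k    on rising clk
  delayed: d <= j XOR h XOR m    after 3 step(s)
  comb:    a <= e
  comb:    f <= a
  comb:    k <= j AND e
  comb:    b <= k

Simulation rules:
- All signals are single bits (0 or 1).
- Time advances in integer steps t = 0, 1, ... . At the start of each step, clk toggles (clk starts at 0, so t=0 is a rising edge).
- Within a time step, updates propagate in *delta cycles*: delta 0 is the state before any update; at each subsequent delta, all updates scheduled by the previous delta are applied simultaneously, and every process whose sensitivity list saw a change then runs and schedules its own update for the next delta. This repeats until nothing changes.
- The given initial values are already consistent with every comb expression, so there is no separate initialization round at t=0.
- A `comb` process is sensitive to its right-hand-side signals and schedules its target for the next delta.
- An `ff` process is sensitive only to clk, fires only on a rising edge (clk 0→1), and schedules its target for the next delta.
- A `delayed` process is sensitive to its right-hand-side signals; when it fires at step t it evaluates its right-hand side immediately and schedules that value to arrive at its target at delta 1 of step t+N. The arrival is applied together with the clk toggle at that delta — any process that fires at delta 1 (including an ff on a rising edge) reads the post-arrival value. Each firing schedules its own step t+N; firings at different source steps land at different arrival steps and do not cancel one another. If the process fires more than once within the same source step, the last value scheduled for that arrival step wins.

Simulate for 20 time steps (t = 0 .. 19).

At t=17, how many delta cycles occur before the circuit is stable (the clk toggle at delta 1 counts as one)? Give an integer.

t0.Δ0 m=0 k=1 e=1 f=1 a=1 d=1 b=1 h=0 g=1 clk=0 j=1
t0.Δ1 m=0 k=1 e=1 f=1 a=1 d=1 b=1 h=0 g=1 clk=1 j=1
t0.Δ2 m=1 k=1 e=1 f=1 a=1 d=1 b=1 h=0 g=1 clk=1 j=1
t1.Δ0 m=1 k=1 e=1 f=1 a=1 d=1 b=1 h=0 g=1 clk=1 j=1
t1.Δ1 m=1 k=1 e=1 f=1 a=1 d=1 b=1 h=0 g=1 clk=0 j=1
t2.Δ0 m=1 k=1 e=1 f=1 a=1 d=1 b=1 h=0 g=1 clk=0 j=1
t2.Δ1 m=1 k=1 e=1 f=1 a=1 d=1 b=1 h=0 g=1 clk=1 j=1
t3.Δ0 m=1 k=1 e=1 f=1 a=1 d=1 b=1 h=0 g=1 clk=1 j=1
t3.Δ1 m=1 k=1 e=1 f=1 a=1 d=0 b=1 h=0 g=1 clk=0 j=1
t4.Δ0 m=1 k=1 e=1 f=1 a=1 d=0 b=1 h=0 g=1 clk=0 j=1
t4.Δ1 m=1 k=1 e=1 f=1 a=1 d=0 b=1 h=0 g=1 clk=1 j=1
t5.Δ0 m=1 k=1 e=1 f=1 a=1 d=0 b=1 h=0 g=1 clk=1 j=1
t5.Δ1 m=1 k=1 e=0 f=1 a=1 d=0 b=1 h=0 g=1 clk=0 j=1
t5.Δ2 m=1 k=0 e=0 f=1 a=0 d=0 b=1 h=0 g=1 clk=0 j=1
t5.Δ3 m=1 k=0 e=0 f=0 a=0 d=0 b=0 h=0 g=1 clk=0 j=1
t6.Δ0 m=1 k=0 e=0 f=0 a=0 d=0 b=0 h=0 g=1 clk=0 j=1
t6.Δ1 m=1 k=0 e=0 f=0 a=0 d=0 b=0 h=0 g=1 clk=1 j=1
t6.Δ2 m=0 k=0 e=0 f=0 a=0 d=0 b=0 h=0 g=1 clk=1 j=1
t7.Δ0 m=0 k=0 e=0 f=0 a=0 d=0 b=0 h=0 g=1 clk=1 j=1
t7.Δ1 m=0 k=0 e=0 f=0 a=0 d=0 b=0 h=0 g=1 clk=0 j=1
t8.Δ0 m=0 k=0 e=0 f=0 a=0 d=0 b=0 h=0 g=1 clk=0 j=1
t8.Δ1 m=0 k=0 e=0 f=0 a=0 d=0 b=0 h=0 g=1 clk=1 j=1
t9.Δ0 m=0 k=0 e=0 f=0 a=0 d=0 b=0 h=0 g=1 clk=1 j=1
t9.Δ1 m=0 k=0 e=0 f=0 a=0 d=1 b=0 h=0 g=1 clk=0 j=1
t10.Δ0 m=0 k=0 e=0 f=0 a=0 d=1 b=0 h=0 g=1 clk=0 j=1
t10.Δ1 m=0 k=0 e=0 f=0 a=0 d=1 b=0 h=0 g=1 clk=1 j=1
t11.Δ0 m=0 k=0 e=0 f=0 a=0 d=1 b=0 h=0 g=1 clk=1 j=1
t11.Δ1 m=0 k=0 e=1 f=0 a=0 d=1 b=0 h=0 g=1 clk=0 j=1
t11.Δ2 m=0 k=1 e=1 f=0 a=1 d=1 b=0 h=0 g=1 clk=0 j=1
t11.Δ3 m=0 k=1 e=1 f=1 a=1 d=1 b=1 h=0 g=1 clk=0 j=1
t12.Δ0 m=0 k=1 e=1 f=1 a=1 d=1 b=1 h=0 g=1 clk=0 j=1
t12.Δ1 m=0 k=1 e=1 f=1 a=1 d=1 b=1 h=0 g=1 clk=1 j=1
t12.Δ2 m=1 k=1 e=1 f=1 a=1 d=1 b=1 h=0 g=1 clk=1 j=1
t13.Δ0 m=1 k=1 e=1 f=1 a=1 d=1 b=1 h=0 g=1 clk=1 j=1
t13.Δ1 m=1 k=1 e=1 f=1 a=1 d=1 b=1 h=0 g=1 clk=0 j=1
t14.Δ0 m=1 k=1 e=1 f=1 a=1 d=1 b=1 h=0 g=1 clk=0 j=1
t14.Δ1 m=1 k=1 e=1 f=1 a=1 d=1 b=1 h=0 g=1 clk=1 j=1
t15.Δ0 m=1 k=1 e=1 f=1 a=1 d=1 b=1 h=0 g=1 clk=1 j=1
t15.Δ1 m=1 k=1 e=1 f=1 a=1 d=0 b=1 h=0 g=1 clk=0 j=1
t16.Δ0 m=1 k=1 e=1 f=1 a=1 d=0 b=1 h=0 g=1 clk=0 j=1
t16.Δ1 m=1 k=1 e=1 f=1 a=1 d=0 b=1 h=0 g=1 clk=1 j=1
t17.Δ0 m=1 k=1 e=1 f=1 a=1 d=0 b=1 h=0 g=1 clk=1 j=1
t17.Δ1 m=1 k=1 e=0 f=1 a=1 d=0 b=1 h=0 g=1 clk=0 j=1
t17.Δ2 m=1 k=0 e=0 f=1 a=0 d=0 b=1 h=0 g=1 clk=0 j=1
t17.Δ3 m=1 k=0 e=0 f=0 a=0 d=0 b=0 h=0 g=1 clk=0 j=1
t18.Δ0 m=1 k=0 e=0 f=0 a=0 d=0 b=0 h=0 g=1 clk=0 j=1
t18.Δ1 m=1 k=0 e=0 f=0 a=0 d=0 b=0 h=0 g=1 clk=1 j=1
t18.Δ2 m=0 k=0 e=0 f=0 a=0 d=0 b=0 h=0 g=1 clk=1 j=1
t19.Δ0 m=0 k=0 e=0 f=0 a=0 d=0 b=0 h=0 g=1 clk=1 j=1
t19.Δ1 m=0 k=0 e=0 f=0 a=0 d=0 b=0 h=0 g=1 clk=0 j=1

3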